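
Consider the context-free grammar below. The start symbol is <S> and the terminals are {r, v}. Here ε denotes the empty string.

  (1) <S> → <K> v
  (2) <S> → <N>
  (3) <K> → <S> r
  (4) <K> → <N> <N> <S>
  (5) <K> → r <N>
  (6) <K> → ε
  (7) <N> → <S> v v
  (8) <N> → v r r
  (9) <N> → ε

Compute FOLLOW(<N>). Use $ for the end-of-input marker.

FIRST(<S>) = {ε, r, v}  (via <K> v, <N>)
FIRST(<N>) = {ε, r, v}  (via <S> v v)
FIRST(<K>) = {ε, r, v}  (via <S> r, <N> <N> <S>)
FOLLOW(<S>) includes $ since <S> is the start symbol.
FOLLOW(<K>): in <S>→<K> v, <K> is followed by v with FIRST {v}. Thus FOLLOW(<K>) = {v}.
FOLLOW(<S>): in <K>→<S> r, <S> is followed by r with FIRST {r}; in <K>→<N> <N> <S>, the suffix after <S> is empty, so FOLLOW(<S>) ⊇ FOLLOW(<K>) = {v}; in <N>→<S> v v, <S> is followed by v v with FIRST {v}. Thus FOLLOW(<S>) = {$, r, v}.
FOLLOW(<N>): in <S>→<N>, the suffix after <N> is empty, so FOLLOW(<N>) ⊇ FOLLOW(<S>) = {$, r, v}; in <K>→<N> <N> <S> (occurrence 1), <N> is followed by <N> <S> with FIRST {ε, r, v}; in <K>→<N> <N> <S> (occurrence 1), the suffix after <N> is nullable, so FOLLOW(<N>) ⊇ FOLLOW(<K>) = {v}; in <K>→<N> <N> <S> (occurrence 2), <N> is followed by <S> with FIRST {ε, r, v}; in <K>→<N> <N> <S> (occurrence 2), the suffix after <N> is nullable, so FOLLOW(<N>) ⊇ FOLLOW(<K>) = {v}; in <K>→r <N>, the suffix after <N> is empty, so FOLLOW(<N>) ⊇ FOLLOW(<K>) = {v}. Thus FOLLOW(<N>) = {$, r, v}.

{$, r, v}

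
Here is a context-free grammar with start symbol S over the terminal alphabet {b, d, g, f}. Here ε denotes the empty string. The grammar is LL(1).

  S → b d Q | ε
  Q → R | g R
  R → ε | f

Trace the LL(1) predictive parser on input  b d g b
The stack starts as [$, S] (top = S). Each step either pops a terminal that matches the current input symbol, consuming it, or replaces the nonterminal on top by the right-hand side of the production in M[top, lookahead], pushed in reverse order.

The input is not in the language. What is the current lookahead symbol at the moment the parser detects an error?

b

step 1: stack=$ S  input=b d g b $  — expand S → b d Q
step 2: stack=$ Q d b  input=b d g b $  — match b
step 3: stack=$ Q d  input=d g b $  — match d
step 4: stack=$ Q  input=g b $  — expand Q → g R
step 5: stack=$ R g  input=g b $  — match g
step 6: stack=$ R  input=b $  — error: M[R, b] is empty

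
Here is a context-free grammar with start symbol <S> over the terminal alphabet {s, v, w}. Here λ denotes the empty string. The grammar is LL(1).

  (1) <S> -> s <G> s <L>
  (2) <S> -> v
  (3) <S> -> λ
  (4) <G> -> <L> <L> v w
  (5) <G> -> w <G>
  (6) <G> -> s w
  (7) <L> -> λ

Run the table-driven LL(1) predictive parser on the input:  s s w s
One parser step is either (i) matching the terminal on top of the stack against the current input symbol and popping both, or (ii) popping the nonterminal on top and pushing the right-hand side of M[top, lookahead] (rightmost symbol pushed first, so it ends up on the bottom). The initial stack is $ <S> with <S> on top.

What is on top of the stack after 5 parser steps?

     Stack          Input      Action
  1  $ <S>          s s w s $  expand <S> -> s <G> s <L>
  2  $ <L> s <G> s  s s w s $  match s
  3  $ <L> s <G>    s w s $    expand <G> -> s w
  4  $ <L> s w s    s w s $    match s
  5  $ <L> s w      w s $      match w
Stack after step 5: $ <L> s (top = s).

s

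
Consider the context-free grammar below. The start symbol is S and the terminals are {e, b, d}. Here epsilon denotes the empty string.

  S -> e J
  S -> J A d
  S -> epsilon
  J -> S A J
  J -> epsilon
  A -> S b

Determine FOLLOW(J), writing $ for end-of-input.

{$, b, e}

FIRST(S) = {epsilon, b, e}  (via J A d)
FIRST(A) = {b, e}  (via S b)
FIRST(J) = {epsilon, b, e}  (via S A J)
FOLLOW(S) includes $ since S is the start symbol.
FOLLOW(S): in J->S A J, S is followed by A J with FIRST {b, e}; in A->S b, S is followed by b with FIRST {b}. Thus FOLLOW(S) = {$, b, e}.
FOLLOW(J): in S->e J, the suffix after J is empty, so FOLLOW(J) ⊇ FOLLOW(S) = {$, b, e}; in S->J A d, J is followed by A d with FIRST {b, e}; in J->S A J, the suffix after J is empty (adds nothing new). Thus FOLLOW(J) = {$, b, e}.
FOLLOW(A): in S->J A d, A is followed by d with FIRST {d}; in J->S A J, A is followed by J with FIRST {epsilon, b, e}; in J->S A J, the suffix after A is nullable, so FOLLOW(A) ⊇ FOLLOW(J) = {$, b, e}. Thus FOLLOW(A) = {$, b, d, e}.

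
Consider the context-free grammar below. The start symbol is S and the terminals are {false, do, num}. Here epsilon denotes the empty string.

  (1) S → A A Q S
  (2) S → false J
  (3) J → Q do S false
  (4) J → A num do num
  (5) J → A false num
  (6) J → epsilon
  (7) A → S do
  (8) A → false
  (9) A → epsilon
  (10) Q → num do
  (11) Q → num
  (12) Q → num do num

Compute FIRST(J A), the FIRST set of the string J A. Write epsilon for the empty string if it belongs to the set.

{epsilon, false, num}

FIRST(Q) = {num}
FIRST(S) = {false, num}  (via A A Q S)
FIRST(A) = {epsilon, false, num}  (via S do)
FIRST(J) = {epsilon, false, num}  (via Q do S false, A num do num, A false num)
FIRST(J A): take FIRST of each symbol in turn, carrying on past any symbol whose FIRST contains epsilon; result {epsilon, false, num}.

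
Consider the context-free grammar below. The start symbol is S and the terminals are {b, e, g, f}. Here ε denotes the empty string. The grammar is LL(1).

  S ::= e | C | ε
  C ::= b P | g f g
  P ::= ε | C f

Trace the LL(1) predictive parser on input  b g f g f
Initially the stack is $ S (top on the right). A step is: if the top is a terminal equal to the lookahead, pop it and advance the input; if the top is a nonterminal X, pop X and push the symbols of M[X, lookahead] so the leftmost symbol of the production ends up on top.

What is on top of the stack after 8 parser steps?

f

     Stack      Input        Action
  1  $ S        b g f g f $  expand S ::= C
  2  $ C        b g f g f $  expand C ::= b P
  3  $ P b      b g f g f $  match b
  4  $ P        g f g f $    expand P ::= C f
  5  $ f C      g f g f $    expand C ::= g f g
  6  $ f g f g  g f g f $    match g
  7  $ f g f    f g f $      match f
  8  $ f g      g f $        match g
Stack after step 8: $ f (top = f).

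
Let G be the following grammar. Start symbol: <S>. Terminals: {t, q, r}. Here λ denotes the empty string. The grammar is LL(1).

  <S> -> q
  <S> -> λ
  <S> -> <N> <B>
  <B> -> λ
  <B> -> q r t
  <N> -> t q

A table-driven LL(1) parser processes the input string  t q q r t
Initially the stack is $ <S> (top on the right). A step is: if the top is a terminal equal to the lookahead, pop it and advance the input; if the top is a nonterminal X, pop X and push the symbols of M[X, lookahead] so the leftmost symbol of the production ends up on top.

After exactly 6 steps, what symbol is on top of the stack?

r

     Stack      Input        Action
  1  $ <S>      t q q r t $  expand <S> -> <N> <B>
  2  $ <B> <N>  t q q r t $  expand <N> -> t q
  3  $ <B> q t  t q q r t $  match t
  4  $ <B> q    q q r t $    match q
  5  $ <B>      q r t $      expand <B> -> q r t
  6  $ t r q    q r t $      match q
Stack after step 6: $ t r (top = r).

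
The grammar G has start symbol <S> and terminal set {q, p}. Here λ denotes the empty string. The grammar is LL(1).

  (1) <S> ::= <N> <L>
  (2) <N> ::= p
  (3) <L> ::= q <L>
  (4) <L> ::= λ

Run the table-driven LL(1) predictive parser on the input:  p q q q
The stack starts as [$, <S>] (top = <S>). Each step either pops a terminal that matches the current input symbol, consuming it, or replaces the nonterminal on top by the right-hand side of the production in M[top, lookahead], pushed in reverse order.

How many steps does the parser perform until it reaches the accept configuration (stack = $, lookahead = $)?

step 1: stack=$ <S>  input=p q q q $  — expand <S> ::= <N> <L>
step 2: stack=$ <L> <N>  input=p q q q $  — expand <N> ::= p
step 3: stack=$ <L> p  input=p q q q $  — match p
step 4: stack=$ <L>  input=q q q $  — expand <L> ::= q <L>
step 5: stack=$ <L> q  input=q q q $  — match q
step 6: stack=$ <L>  input=q q $  — expand <L> ::= q <L>
step 7: stack=$ <L> q  input=q q $  — match q
step 8: stack=$ <L>  input=q $  — expand <L> ::= q <L>
step 9: stack=$ <L> q  input=q $  — match q
step 10: stack=$ <L>  input=$  — expand <L> ::= λ
Accept reached after 10 steps.

10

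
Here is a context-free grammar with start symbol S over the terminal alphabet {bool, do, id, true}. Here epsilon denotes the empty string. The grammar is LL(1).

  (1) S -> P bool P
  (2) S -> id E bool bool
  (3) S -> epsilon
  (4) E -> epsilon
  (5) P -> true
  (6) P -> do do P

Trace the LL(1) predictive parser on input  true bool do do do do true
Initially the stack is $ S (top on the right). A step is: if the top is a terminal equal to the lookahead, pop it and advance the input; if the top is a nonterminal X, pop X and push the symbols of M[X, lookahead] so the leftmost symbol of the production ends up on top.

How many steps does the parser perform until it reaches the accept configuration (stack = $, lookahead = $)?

      Stack          Input                         Action
   1  $ S            true bool do do do do true $  expand S -> P bool P
   2  $ P bool P     true bool do do do do true $  expand P -> true
   3  $ P bool true  true bool do do do do true $  match true
   4  $ P bool       bool do do do do true $       match bool
   5  $ P            do do do do true $            expand P -> do do P
   6  $ P do do      do do do do true $            match do
   7  $ P do         do do do true $               match do
   8  $ P            do do true $                  expand P -> do do P
   9  $ P do do      do do true $                  match do
  10  $ P do         do true $                     match do
  11  $ P            true $                        expand P -> true
  12  $ true         true $                        match true
Accept reached after 12 steps.

12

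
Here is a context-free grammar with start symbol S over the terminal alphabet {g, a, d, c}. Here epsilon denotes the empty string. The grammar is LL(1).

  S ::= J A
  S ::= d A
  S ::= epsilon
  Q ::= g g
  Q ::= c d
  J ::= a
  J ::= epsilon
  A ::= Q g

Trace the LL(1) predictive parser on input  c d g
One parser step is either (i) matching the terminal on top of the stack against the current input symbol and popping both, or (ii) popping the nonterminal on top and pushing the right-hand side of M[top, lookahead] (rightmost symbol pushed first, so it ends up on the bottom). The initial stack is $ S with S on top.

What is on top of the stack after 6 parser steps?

step 1: stack=$ S  input=c d g $  — expand S ::= J A
step 2: stack=$ A J  input=c d g $  — expand J ::= epsilon
step 3: stack=$ A  input=c d g $  — expand A ::= Q g
step 4: stack=$ g Q  input=c d g $  — expand Q ::= c d
step 5: stack=$ g d c  input=c d g $  — match c
step 6: stack=$ g d  input=d g $  — match d
Stack after step 6: $ g (top = g).

g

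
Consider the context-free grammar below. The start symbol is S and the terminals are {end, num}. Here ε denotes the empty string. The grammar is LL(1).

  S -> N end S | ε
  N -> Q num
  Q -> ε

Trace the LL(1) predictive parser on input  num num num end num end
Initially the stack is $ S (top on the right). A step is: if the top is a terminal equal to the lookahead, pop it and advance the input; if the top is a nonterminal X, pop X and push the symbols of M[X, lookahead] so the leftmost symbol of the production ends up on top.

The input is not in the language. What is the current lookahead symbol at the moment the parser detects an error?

num

step 1: stack=$ S  input=num num num end num end $  — expand S -> N end S
step 2: stack=$ S end N  input=num num num end num end $  — expand N -> Q num
step 3: stack=$ S end num Q  input=num num num end num end $  — expand Q -> ε
step 4: stack=$ S end num  input=num num num end num end $  — match num
step 5: stack=$ S end  input=num num end num end $  — error: top is terminal end but lookahead is num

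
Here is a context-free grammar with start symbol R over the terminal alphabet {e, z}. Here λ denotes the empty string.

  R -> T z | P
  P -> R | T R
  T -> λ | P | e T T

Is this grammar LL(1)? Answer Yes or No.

FIRST(R) = {e, z}
FIRST(P) = {e, z}
FIRST(T) = {λ, e, z}
FOLLOW(R) = {$, e, z}
FOLLOW(P) = {$, e, z}
FOLLOW(T) = {e, z}
Cell M[P, e] receives both P -> R and P -> T R — the grammar is not LL(1).

No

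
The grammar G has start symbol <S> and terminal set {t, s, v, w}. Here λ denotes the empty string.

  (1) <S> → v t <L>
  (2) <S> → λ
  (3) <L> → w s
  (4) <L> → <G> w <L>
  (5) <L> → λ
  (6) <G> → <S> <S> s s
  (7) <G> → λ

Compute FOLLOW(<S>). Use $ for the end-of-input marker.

FIRST(<S>) = {λ, v}
FIRST(<G>) = {λ, s, v}  (via <S> <S> s s)
FIRST(<L>) = {λ, s, v, w}  (via <G> w <L>)
FOLLOW(<S>) includes $ since <S> is the start symbol.
FOLLOW(<S>): in <G>→<S> <S> s s (occurrence 1), <S> is followed by <S> s s with FIRST {s, v}; in <G>→<S> <S> s s (occurrence 2), <S> is followed by s s with FIRST {s}. Thus FOLLOW(<S>) = {$, s, v}.
FOLLOW(<L>): in <S>→v t <L>, the suffix after <L> is empty, so FOLLOW(<L>) ⊇ FOLLOW(<S>) = {$, s, v}; in <L>→<G> w <L>, the suffix after <L> is empty (adds nothing new). Thus FOLLOW(<L>) = {$, s, v}.
FOLLOW(<G>): in <L>→<G> w <L>, <G> is followed by w <L> with FIRST {w}. Thus FOLLOW(<G>) = {w}.

{$, s, v}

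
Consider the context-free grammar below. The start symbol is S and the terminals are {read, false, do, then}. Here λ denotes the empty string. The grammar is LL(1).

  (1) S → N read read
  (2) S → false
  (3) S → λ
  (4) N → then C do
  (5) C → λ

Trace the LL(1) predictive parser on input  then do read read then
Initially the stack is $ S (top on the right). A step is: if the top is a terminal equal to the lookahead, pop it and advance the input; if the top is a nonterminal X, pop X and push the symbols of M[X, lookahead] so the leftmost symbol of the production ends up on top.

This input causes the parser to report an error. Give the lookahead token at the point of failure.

     Stack                  Input                     Action
  1  $ S                    then do read read then $  expand S → N read read
  2  $ read read N          then do read read then $  expand N → then C do
  3  $ read read do C then  then do read read then $  match then
  4  $ read read do C       do read read then $       expand C → λ
  5  $ read read do         do read read then $       match do
  6  $ read read            read read then $          match read
  7  $ read                 read then $               match read
  8  $                      then $                    error: stack empty but input remains

then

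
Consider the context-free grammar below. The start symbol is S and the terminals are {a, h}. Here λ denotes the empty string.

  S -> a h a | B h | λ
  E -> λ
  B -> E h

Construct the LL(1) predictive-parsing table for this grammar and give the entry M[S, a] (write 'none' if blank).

FIRST(E): from E->λ we get {λ}. So FIRST(E) = {λ}.
FIRST(B): from B->E h we get {h}. So FIRST(B) = {h}.
FIRST(S): from S->a h a we get {a}; from S->B h we get {h}; from S->λ we get {λ}. So FIRST(S) = {λ, a, h}.
FOLLOW(S) includes $ since S is the start symbol.
FOLLOW(S): S appears on no right-hand side. Thus FOLLOW(S) = {$}.
For S -> a h a: FIRST(a h a) = {a}, so it goes in M[S, t] for t ∈ {a}.
For S -> B h: FIRST(B h) = {h}, so it goes in M[S, t] for t ∈ {h}.
For S -> λ: FIRST(λ) = {λ}, so it goes in M[S, t] for t ∈ {}; since λ ∈ FIRST, also for every t ∈ FOLLOW(S) = {$}.

S -> a h a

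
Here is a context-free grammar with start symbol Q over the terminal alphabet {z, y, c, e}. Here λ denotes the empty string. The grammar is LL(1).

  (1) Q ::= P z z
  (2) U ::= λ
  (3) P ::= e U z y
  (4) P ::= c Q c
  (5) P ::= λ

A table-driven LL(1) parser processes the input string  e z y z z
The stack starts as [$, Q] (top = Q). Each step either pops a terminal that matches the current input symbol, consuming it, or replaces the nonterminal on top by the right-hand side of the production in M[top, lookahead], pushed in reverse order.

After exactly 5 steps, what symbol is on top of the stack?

y

     Stack          Input        Action
  1  $ Q            e z y z z $  expand Q ::= P z z
  2  $ z z P        e z y z z $  expand P ::= e U z y
  3  $ z z y z U e  e z y z z $  match e
  4  $ z z y z U    z y z z $    expand U ::= λ
  5  $ z z y z      z y z z $    match z
Stack after step 5: $ z z y (top = y).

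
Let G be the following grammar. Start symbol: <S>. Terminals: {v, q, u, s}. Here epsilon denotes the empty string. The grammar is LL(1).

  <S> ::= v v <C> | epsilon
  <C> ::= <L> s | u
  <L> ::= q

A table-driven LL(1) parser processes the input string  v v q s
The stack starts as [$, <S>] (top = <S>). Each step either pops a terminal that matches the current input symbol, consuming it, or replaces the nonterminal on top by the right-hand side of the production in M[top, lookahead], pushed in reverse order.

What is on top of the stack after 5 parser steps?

     Stack      Input      Action
  1  $ <S>      v v q s $  expand <S> ::= v v <C>
  2  $ <C> v v  v v q s $  match v
  3  $ <C> v    v q s $    match v
  4  $ <C>      q s $      expand <C> ::= <L> s
  5  $ s <L>    q s $      expand <L> ::= q
Stack after step 5: $ s q (top = q).

q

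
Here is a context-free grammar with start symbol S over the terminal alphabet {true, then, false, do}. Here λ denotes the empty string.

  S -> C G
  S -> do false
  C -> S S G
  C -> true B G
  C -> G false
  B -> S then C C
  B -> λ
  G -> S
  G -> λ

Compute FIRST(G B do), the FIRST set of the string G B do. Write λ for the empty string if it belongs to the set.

FIRST(S): from S->C G we get {do, false, true}; from S->do false we get {do}. So FIRST(S) = {do, false, true}.
FIRST(B): from B->S then C C we get {do, false, true}; from B->λ we get {λ}. So FIRST(B) = {λ, do, false, true}.
FIRST(G): from G->S we get {do, false, true}; from G->λ we get {λ}. So FIRST(G) = {λ, do, false, true}.
FIRST(C): from C->S S G we get {do, false, true}; from C->true B G we get {true}; from C->G false we get {do, false, true}. So FIRST(C) = {do, false, true}.
FIRST(G B do): take FIRST of each symbol in turn, carrying on past any symbol whose FIRST contains λ; result {do, false, true}.

{do, false, true}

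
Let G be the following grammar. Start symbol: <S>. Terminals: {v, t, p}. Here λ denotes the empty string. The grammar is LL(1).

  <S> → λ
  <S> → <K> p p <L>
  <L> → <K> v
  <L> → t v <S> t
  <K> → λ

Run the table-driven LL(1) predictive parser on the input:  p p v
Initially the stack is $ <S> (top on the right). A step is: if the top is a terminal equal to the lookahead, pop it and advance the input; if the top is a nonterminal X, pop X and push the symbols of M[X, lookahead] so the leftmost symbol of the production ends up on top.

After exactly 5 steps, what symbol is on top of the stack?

     Stack          Input    Action
  1  $ <S>          p p v $  expand <S> → <K> p p <L>
  2  $ <L> p p <K>  p p v $  expand <K> → λ
  3  $ <L> p p      p p v $  match p
  4  $ <L> p        p v $    match p
  5  $ <L>          v $      expand <L> → <K> v
Stack after step 5: $ v <K> (top = <K>).

<K>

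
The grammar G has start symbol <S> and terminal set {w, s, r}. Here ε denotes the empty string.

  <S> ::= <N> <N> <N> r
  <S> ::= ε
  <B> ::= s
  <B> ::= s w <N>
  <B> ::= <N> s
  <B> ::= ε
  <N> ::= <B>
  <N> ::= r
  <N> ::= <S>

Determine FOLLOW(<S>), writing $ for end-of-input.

{$, r, s}

FIRST(<S>): from <S>::=<N> <N> <N> r we get {r, s}; from <S>::=ε we get {ε}. So FIRST(<S>) = {ε, r, s}.
FIRST(<B>): from <B>::=s we get {s}; from <B>::=s w <N> we get {s}; from <B>::=<N> s we get {r, s}; from <B>::=ε we get {ε}. So FIRST(<B>) = {ε, r, s}.
FIRST(<N>): from <N>::=<B> we get {ε, r, s}; from <N>::=r we get {r}; from <N>::=<S> we get {ε, r, s}. So FIRST(<N>) = {ε, r, s}.
FOLLOW(<S>) includes $ since <S> is the start symbol.
FOLLOW(<S>): in <N>::=<S>, the suffix after <S> is empty, so FOLLOW(<S>) ⊇ FOLLOW(<N>) = {r, s}. Thus FOLLOW(<S>) = {$, r, s}.
FOLLOW(<B>): in <N>::=<B>, the suffix after <B> is empty, so FOLLOW(<B>) ⊇ FOLLOW(<N>) = {r, s}. Thus FOLLOW(<B>) = {r, s}.
FOLLOW(<N>): in <S>::=<N> <N> <N> r (occurrence 1), <N> is followed by <N> <N> r with FIRST {r, s}; in <S>::=<N> <N> <N> r (occurrence 2), <N> is followed by <N> r with FIRST {r, s}; in <S>::=<N> <N> <N> r (occurrence 3), <N> is followed by r with FIRST {r}; in <B>::=s w <N>, the suffix after <N> is empty, so FOLLOW(<N>) ⊇ FOLLOW(<B>) = {r, s}; in <B>::=<N> s, <N> is followed by s with FIRST {s}. Thus FOLLOW(<N>) = {r, s}.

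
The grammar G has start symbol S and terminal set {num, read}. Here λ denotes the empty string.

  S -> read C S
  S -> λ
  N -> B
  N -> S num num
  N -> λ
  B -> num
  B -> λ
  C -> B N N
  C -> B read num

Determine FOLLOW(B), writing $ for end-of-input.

{$, num, read}

FIRST(S): from S->read C S we get {read}; from S->λ we get {λ}. So FIRST(S) = {λ, read}.
FIRST(B): from B->num we get {num}; from B->λ we get {λ}. So FIRST(B) = {λ, num}.
FIRST(N): from N->B we get {λ, num}; from N->S num num we get {num, read}; from N->λ we get {λ}. So FIRST(N) = {λ, num, read}.
FIRST(C): from C->B N N we get {λ, num, read}; from C->B read num we get {num, read}. So FIRST(C) = {λ, num, read}.
FOLLOW(S) includes $ since S is the start symbol.
FOLLOW(S): in S->read C S, the suffix after S is empty (adds nothing new); in N->S num num, S is followed by num num with FIRST {num}. Thus FOLLOW(S) = {$, num}.
FOLLOW(C): in S->read C S, C is followed by S with FIRST {λ, read}; in S->read C S, the suffix after C is nullable, so FOLLOW(C) ⊇ FOLLOW(S) = {$, num}. Thus FOLLOW(C) = {$, num, read}.
FOLLOW(N): in C->B N N (occurrence 1), N is followed by N with FIRST {λ, num, read}; in C->B N N (occurrence 1), the suffix after N is nullable, so FOLLOW(N) ⊇ FOLLOW(C) = {$, num, read}; in C->B N N (occurrence 2), the suffix after N is empty, so FOLLOW(N) ⊇ FOLLOW(C) = {$, num, read}. Thus FOLLOW(N) = {$, num, read}.
FOLLOW(B): in N->B, the suffix after B is empty, so FOLLOW(B) ⊇ FOLLOW(N) = {$, num, read}; in C->B N N, B is followed by N N with FIRST {λ, num, read}; in C->B N N, the suffix after B is nullable, so FOLLOW(B) ⊇ FOLLOW(C) = {$, num, read}; in C->B read num, B is followed by read num with FIRST {read}. Thus FOLLOW(B) = {$, num, read}.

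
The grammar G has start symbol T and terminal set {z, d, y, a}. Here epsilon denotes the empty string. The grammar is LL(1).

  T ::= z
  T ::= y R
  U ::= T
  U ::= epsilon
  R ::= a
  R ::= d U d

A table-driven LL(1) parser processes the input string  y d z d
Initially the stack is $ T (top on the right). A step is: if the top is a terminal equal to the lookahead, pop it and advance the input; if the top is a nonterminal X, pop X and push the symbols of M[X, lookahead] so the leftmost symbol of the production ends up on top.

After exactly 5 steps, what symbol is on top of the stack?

T

step 1: stack=$ T  input=y d z d $  — expand T ::= y R
step 2: stack=$ R y  input=y d z d $  — match y
step 3: stack=$ R  input=d z d $  — expand R ::= d U d
step 4: stack=$ d U d  input=d z d $  — match d
step 5: stack=$ d U  input=z d $  — expand U ::= T
Stack after step 5: $ d T (top = T).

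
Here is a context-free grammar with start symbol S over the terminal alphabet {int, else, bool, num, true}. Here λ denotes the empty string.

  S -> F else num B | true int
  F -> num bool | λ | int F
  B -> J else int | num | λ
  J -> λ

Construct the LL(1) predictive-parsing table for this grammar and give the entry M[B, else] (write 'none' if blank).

FIRST(F) = {λ, int, num}
FIRST(J) = {λ}
FIRST(S) = {else, int, num, true}  (via F else num B)
FIRST(B) = {λ, else, num}  (via J else int)
FOLLOW(S) includes $ since S is the start symbol.
FOLLOW(S): S appears on no right-hand side. Thus FOLLOW(S) = {$}.
FOLLOW(B): in S->F else num B, the suffix after B is empty, so FOLLOW(B) ⊇ FOLLOW(S) = {$}. Thus FOLLOW(B) = {$}.
For B -> J else int: FIRST(J else int) = {else}, so it goes in M[B, t] for t ∈ {else}.
For B -> num: FIRST(num) = {num}, so it goes in M[B, t] for t ∈ {num}.
For B -> λ: FIRST(λ) = {λ}, so it goes in M[B, t] for t ∈ {}; since λ ∈ FIRST, also for every t ∈ FOLLOW(B) = {$}.

B -> J else int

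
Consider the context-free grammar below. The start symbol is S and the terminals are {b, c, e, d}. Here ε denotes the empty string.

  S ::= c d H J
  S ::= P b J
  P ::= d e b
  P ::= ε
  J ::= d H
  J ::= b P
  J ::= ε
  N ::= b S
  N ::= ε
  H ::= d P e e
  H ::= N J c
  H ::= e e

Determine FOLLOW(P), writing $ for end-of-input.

{$, b, c, d, e}

FIRST(P): from P::=d e b we get {d}; from P::=ε we get {ε}. So FIRST(P) = {ε, d}.
FIRST(J): from J::=d H we get {d}; from J::=b P we get {b}; from J::=ε we get {ε}. So FIRST(J) = {ε, b, d}.
FIRST(N): from N::=b S we get {b}; from N::=ε we get {ε}. So FIRST(N) = {ε, b}.
FIRST(S): from S::=c d H J we get {c}; from S::=P b J we get {b, d}. So FIRST(S) = {b, c, d}.
FIRST(H): from H::=d P e e we get {d}; from H::=N J c we get {b, c, d}; from H::=e e we get {e}. So FIRST(H) = {b, c, d, e}.
FOLLOW(S) includes $ since S is the start symbol.
FOLLOW(N): in H::=N J c, N is followed by J c with FIRST {b, c, d}. Thus FOLLOW(N) = {b, c, d}.
FOLLOW(S): in N::=b S, the suffix after S is empty, so FOLLOW(S) ⊇ FOLLOW(N) = {b, c, d}. Thus FOLLOW(S) = {$, b, c, d}.
FOLLOW(J): in S::=c d H J, the suffix after J is empty, so FOLLOW(J) ⊇ FOLLOW(S) = {$, b, c, d}; in S::=P b J, the suffix after J is empty, so FOLLOW(J) ⊇ FOLLOW(S) = {$, b, c, d}; in H::=N J c, J is followed by c with FIRST {c}. Thus FOLLOW(J) = {$, b, c, d}.
FOLLOW(P): in S::=P b J, P is followed by b J with FIRST {b}; in J::=b P, the suffix after P is empty, so FOLLOW(P) ⊇ FOLLOW(J) = {$, b, c, d}; in H::=d P e e, P is followed by e e with FIRST {e}. Thus FOLLOW(P) = {$, b, c, d, e}.
FOLLOW(H): in S::=c d H J, H is followed by J with FIRST {ε, b, d}; in S::=c d H J, the suffix after H is nullable, so FOLLOW(H) ⊇ FOLLOW(S) = {$, b, c, d}; in J::=d H, the suffix after H is empty, so FOLLOW(H) ⊇ FOLLOW(J) = {$, b, c, d}. Thus FOLLOW(H) = {$, b, c, d}.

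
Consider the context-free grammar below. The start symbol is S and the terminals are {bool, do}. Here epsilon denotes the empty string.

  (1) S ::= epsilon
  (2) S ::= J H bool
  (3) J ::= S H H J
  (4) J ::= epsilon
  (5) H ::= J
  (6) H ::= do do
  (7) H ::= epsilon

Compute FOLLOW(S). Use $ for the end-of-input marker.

{$, bool, do}

FIRST(S) = {epsilon, bool, do}  (via J H bool)
FIRST(J) = {epsilon, bool, do}  (via S H H J)
FIRST(H) = {epsilon, bool, do}  (via J)
FOLLOW(S) includes $ since S is the start symbol.
FOLLOW(S): in J::=S H H J, S is followed by H H J with FIRST {epsilon, bool, do}; in J::=S H H J, the suffix after S is nullable, so FOLLOW(S) ⊇ FOLLOW(J) = {bool, do}. Thus FOLLOW(S) = {$, bool, do}.
FOLLOW(J): in S::=J H bool, J is followed by H bool with FIRST {bool, do}; in J::=S H H J, the suffix after J is empty (adds nothing new); in H::=J, the suffix after J is empty, so FOLLOW(J) ⊇ FOLLOW(H) = {bool, do}. Thus FOLLOW(J) = {bool, do}.
FOLLOW(H): in S::=J H bool, H is followed by bool with FIRST {bool}; in J::=S H H J (occurrence 1), H is followed by H J with FIRST {epsilon, bool, do}; in J::=S H H J (occurrence 1), the suffix after H is nullable, so FOLLOW(H) ⊇ FOLLOW(J) = {bool, do}; in J::=S H H J (occurrence 2), H is followed by J with FIRST {epsilon, bool, do}; in J::=S H H J (occurrence 2), the suffix after H is nullable, so FOLLOW(H) ⊇ FOLLOW(J) = {bool, do}. Thus FOLLOW(H) = {bool, do}.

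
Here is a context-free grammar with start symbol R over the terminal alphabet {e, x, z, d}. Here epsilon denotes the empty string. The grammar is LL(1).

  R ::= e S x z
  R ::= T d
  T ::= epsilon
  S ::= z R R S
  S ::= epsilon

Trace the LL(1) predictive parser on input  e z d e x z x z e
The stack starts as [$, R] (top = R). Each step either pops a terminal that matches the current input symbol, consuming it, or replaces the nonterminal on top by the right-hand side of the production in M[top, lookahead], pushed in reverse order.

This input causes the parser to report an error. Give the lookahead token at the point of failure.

e

step 1: stack=$ R  input=e z d e x z x z e $  — expand R ::= e S x z
step 2: stack=$ z x S e  input=e z d e x z x z e $  — match e
step 3: stack=$ z x S  input=z d e x z x z e $  — expand S ::= z R R S
step 4: stack=$ z x S R R z  input=z d e x z x z e $  — match z
step 5: stack=$ z x S R R  input=d e x z x z e $  — expand R ::= T d
step 6: stack=$ z x S R d T  input=d e x z x z e $  — expand T ::= epsilon
step 7: stack=$ z x S R d  input=d e x z x z e $  — match d
step 8: stack=$ z x S R  input=e x z x z e $  — expand R ::= e S x z
step 9: stack=$ z x S z x S e  input=e x z x z e $  — match e
step 10: stack=$ z x S z x S  input=x z x z e $  — expand S ::= epsilon
step 11: stack=$ z x S z x  input=x z x z e $  — match x
step 12: stack=$ z x S z  input=z x z e $  — match z
step 13: stack=$ z x S  input=x z e $  — expand S ::= epsilon
step 14: stack=$ z x  input=x z e $  — match x
step 15: stack=$ z  input=z e $  — match z
step 16: stack=$  input=e $  — error: stack empty but input remains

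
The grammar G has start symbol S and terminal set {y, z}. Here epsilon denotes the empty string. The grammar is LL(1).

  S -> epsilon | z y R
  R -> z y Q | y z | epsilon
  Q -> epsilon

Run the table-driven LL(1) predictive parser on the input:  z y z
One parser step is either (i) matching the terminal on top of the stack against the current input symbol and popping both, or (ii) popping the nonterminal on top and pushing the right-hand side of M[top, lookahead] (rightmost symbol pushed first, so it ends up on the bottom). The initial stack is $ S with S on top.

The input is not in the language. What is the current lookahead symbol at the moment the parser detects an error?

$

step 1: stack=$ S  input=z y z $  — expand S -> z y R
step 2: stack=$ R y z  input=z y z $  — match z
step 3: stack=$ R y  input=y z $  — match y
step 4: stack=$ R  input=z $  — expand R -> z y Q
step 5: stack=$ Q y z  input=z $  — match z
step 6: stack=$ Q y  input=$  — error: top is terminal y but lookahead is $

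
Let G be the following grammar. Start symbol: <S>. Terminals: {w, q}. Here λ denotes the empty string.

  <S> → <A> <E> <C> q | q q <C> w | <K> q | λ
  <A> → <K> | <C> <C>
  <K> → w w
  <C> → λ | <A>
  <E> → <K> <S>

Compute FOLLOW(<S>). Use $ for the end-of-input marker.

FIRST(<K>): from <K>→w w we get {w}. So FIRST(<K>) = {w}.
FIRST(<E>): from <E>→<K> <S> we get {w}. So FIRST(<E>) = {w}.
FIRST(<S>): from <S>→<A> <E> <C> q we get {w}; from <S>→q q <C> w we get {q}; from <S>→<K> q we get {w}; from <S>→λ we get {λ}. So FIRST(<S>) = {λ, q, w}.
FIRST(<A>): from <A>→<K> we get {w}; from <A>→<C> <C> we get {λ, w}. So FIRST(<A>) = {λ, w}.
FIRST(<C>): from <C>→λ we get {λ}; from <C>→<A> we get {λ, w}. So FIRST(<C>) = {λ, w}.
FOLLOW(<S>) includes $ since <S> is the start symbol.
FOLLOW(<E>): in <S>→<A> <E> <C> q, <E> is followed by <C> q with FIRST {q, w}. Thus FOLLOW(<E>) = {q, w}.
FOLLOW(<S>): in <E>→<K> <S>, the suffix after <S> is empty, so FOLLOW(<S>) ⊇ FOLLOW(<E>) = {q, w}. Thus FOLLOW(<S>) = {$, q, w}.
FOLLOW(<A>): in <S>→<A> <E> <C> q, <A> is followed by <E> <C> q with FIRST {w}; in <C>→<A>, the suffix after <A> is empty, so FOLLOW(<A>) ⊇ FOLLOW(<C>) = {q, w}. Thus FOLLOW(<A>) = {q, w}.
FOLLOW(<K>): in <S>→<K> q, <K> is followed by q with FIRST {q}; in <A>→<K>, the suffix after <K> is empty, so FOLLOW(<K>) ⊇ FOLLOW(<A>) = {q, w}; in <E>→<K> <S>, <K> is followed by <S> with FIRST {λ, q, w}; in <E>→<K> <S>, the suffix after <K> is nullable, so FOLLOW(<K>) ⊇ FOLLOW(<E>) = {q, w}. Thus FOLLOW(<K>) = {q, w}.
FOLLOW(<C>): in <S>→<A> <E> <C> q, <C> is followed by q with FIRST {q}; in <S>→q q <C> w, <C> is followed by w with FIRST {w}; in <A>→<C> <C> (occurrence 1), <C> is followed by <C> with FIRST {λ, w}; in <A>→<C> <C> (occurrence 1), the suffix after <C> is nullable, so FOLLOW(<C>) ⊇ FOLLOW(<A>) = {q, w}; in <A>→<C> <C> (occurrence 2), the suffix after <C> is empty, so FOLLOW(<C>) ⊇ FOLLOW(<A>) = {q, w}. Thus FOLLOW(<C>) = {q, w}.

{$, q, w}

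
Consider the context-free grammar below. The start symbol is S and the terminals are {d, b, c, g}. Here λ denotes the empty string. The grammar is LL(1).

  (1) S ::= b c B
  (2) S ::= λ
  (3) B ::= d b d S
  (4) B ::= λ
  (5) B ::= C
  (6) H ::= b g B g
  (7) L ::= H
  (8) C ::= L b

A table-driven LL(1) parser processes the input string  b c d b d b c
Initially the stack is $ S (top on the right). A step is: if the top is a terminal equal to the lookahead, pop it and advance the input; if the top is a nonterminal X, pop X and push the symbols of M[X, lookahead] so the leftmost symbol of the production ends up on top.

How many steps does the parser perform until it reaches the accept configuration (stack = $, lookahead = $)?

11

      Stack      Input            Action
   1  $ S        b c d b d b c $  expand S ::= b c B
   2  $ B c b    b c d b d b c $  match b
   3  $ B c      c d b d b c $    match c
   4  $ B        d b d b c $      expand B ::= d b d S
   5  $ S d b d  d b d b c $      match d
   6  $ S d b    b d b c $        match b
   7  $ S d      d b c $          match d
   8  $ S        b c $            expand S ::= b c B
   9  $ B c b    b c $            match b
  10  $ B c      c $              match c
  11  $ B        $                expand B ::= λ
Accept reached after 11 steps.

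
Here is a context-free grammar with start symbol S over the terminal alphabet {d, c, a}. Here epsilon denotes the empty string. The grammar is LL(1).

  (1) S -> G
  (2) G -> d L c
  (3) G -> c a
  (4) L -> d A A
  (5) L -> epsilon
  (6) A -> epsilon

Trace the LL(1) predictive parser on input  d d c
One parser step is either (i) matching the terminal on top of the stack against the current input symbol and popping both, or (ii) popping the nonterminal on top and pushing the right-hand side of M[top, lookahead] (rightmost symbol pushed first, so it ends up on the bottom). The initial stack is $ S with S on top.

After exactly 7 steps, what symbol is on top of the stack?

step 1: stack=$ S  input=d d c $  — expand S -> G
step 2: stack=$ G  input=d d c $  — expand G -> d L c
step 3: stack=$ c L d  input=d d c $  — match d
step 4: stack=$ c L  input=d c $  — expand L -> d A A
step 5: stack=$ c A A d  input=d c $  — match d
step 6: stack=$ c A A  input=c $  — expand A -> epsilon
step 7: stack=$ c A  input=c $  — expand A -> epsilon
Stack after step 7: $ c (top = c).

c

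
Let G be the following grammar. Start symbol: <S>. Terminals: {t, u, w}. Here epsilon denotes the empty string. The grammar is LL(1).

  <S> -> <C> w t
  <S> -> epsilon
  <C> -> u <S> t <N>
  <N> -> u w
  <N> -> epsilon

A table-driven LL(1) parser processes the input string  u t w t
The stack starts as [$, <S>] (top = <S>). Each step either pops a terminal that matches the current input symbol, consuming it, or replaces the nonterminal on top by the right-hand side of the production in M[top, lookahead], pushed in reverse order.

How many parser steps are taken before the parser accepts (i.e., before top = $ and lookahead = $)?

     Stack              Input      Action
  1  $ <S>              u t w t $  expand <S> -> <C> w t
  2  $ t w <C>          u t w t $  expand <C> -> u <S> t <N>
  3  $ t w <N> t <S> u  u t w t $  match u
  4  $ t w <N> t <S>    t w t $    expand <S> -> epsilon
  5  $ t w <N> t        t w t $    match t
  6  $ t w <N>          w t $      expand <N> -> epsilon
  7  $ t w              w t $      match w
  8  $ t                t $        match t
Accept reached after 8 steps.

8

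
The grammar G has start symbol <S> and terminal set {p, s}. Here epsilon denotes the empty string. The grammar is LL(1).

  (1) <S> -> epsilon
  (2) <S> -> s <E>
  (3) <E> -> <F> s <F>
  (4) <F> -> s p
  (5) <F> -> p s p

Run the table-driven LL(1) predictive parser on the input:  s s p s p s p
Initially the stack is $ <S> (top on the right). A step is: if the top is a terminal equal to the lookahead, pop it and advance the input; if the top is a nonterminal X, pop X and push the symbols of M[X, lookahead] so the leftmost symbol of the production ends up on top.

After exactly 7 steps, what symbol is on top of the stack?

step 1: stack=$ <S>  input=s s p s p s p $  — expand <S> -> s <E>
step 2: stack=$ <E> s  input=s s p s p s p $  — match s
step 3: stack=$ <E>  input=s p s p s p $  — expand <E> -> <F> s <F>
step 4: stack=$ <F> s <F>  input=s p s p s p $  — expand <F> -> s p
step 5: stack=$ <F> s p s  input=s p s p s p $  — match s
step 6: stack=$ <F> s p  input=p s p s p $  — match p
step 7: stack=$ <F> s  input=s p s p $  — match s
Stack after step 7: $ <F> (top = <F>).

<F>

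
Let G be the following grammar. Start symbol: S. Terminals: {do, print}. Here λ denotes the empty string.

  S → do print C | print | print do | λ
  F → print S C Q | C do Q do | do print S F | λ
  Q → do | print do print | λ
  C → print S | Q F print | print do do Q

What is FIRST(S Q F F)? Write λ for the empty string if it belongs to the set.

FIRST(S): from S→do print C we get {do}; from S→print we get {print}; from S→print do we get {print}; from S→λ we get {λ}. So FIRST(S) = {λ, do, print}.
FIRST(Q): from Q→do we get {do}; from Q→print do print we get {print}; from Q→λ we get {λ}. So FIRST(Q) = {λ, do, print}.
FIRST(F): from F→print S C Q we get {print}; from F→C do Q do we get {do, print}; from F→do print S F we get {do}; from F→λ we get {λ}. So FIRST(F) = {λ, do, print}.
FIRST(C): from C→print S we get {print}; from C→Q F print we get {do, print}; from C→print do do Q we get {print}. So FIRST(C) = {do, print}.
FIRST(S Q F F): take FIRST of each symbol in turn, carrying on past any symbol whose FIRST contains λ; result {λ, do, print}.

{λ, do, print}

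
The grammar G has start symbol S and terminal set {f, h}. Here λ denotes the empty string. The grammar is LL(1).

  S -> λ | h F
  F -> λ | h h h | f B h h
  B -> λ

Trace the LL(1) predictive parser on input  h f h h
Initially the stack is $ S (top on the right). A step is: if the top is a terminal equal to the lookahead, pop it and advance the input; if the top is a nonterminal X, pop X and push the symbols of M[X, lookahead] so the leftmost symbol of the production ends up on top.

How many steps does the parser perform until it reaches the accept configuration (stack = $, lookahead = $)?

7

     Stack      Input      Action
  1  $ S        h f h h $  expand S -> h F
  2  $ F h      h f h h $  match h
  3  $ F        f h h $    expand F -> f B h h
  4  $ h h B f  f h h $    match f
  5  $ h h B    h h $      expand B -> λ
  6  $ h h      h h $      match h
  7  $ h        h $        match h
Accept reached after 7 steps.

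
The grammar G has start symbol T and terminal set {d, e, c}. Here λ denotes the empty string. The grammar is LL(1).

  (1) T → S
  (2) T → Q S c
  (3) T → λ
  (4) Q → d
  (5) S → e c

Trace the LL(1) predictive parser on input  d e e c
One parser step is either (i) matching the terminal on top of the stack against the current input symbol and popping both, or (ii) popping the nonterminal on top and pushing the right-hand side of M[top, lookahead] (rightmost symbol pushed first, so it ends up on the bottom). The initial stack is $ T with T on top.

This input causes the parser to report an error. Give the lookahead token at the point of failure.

e

     Stack    Input      Action
  1  $ T      d e e c $  expand T → Q S c
  2  $ c S Q  d e e c $  expand Q → d
  3  $ c S d  d e e c $  match d
  4  $ c S    e e c $    expand S → e c
  5  $ c c e  e e c $    match e
  6  $ c c    e c $      error: top is terminal c but lookahead is e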